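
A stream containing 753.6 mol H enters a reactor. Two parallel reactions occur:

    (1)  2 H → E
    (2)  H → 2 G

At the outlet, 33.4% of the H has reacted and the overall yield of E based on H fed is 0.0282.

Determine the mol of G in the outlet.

Yield of E: 1ξ₁ / 753.6 = 0.0282 → ξ₁ = 21.25 mol.
Conversion of H: 2ξ₁ + 1ξ₂ = 0.334 × 753.6 = 251.7 → ξ₂ = 209.2 mol.
Outlet amounts (n = n₀ + Σ ν·ξ):
  H: 753.6 − 2(21.25) − 1(209.2) = 501.9
  E: 0 + 1(21.25) = 21.25
  G: 0 + 2(209.2) = 418.4

418 mol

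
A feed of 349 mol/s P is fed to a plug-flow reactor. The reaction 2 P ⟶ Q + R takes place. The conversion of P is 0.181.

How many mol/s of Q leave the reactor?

P reacted = 0.181 × 349 = 63.17 mol/s; ν_P = −2, so ξ = 63.17/2 = 31.58 mol/s.
Outlet amounts (n = n₀ + ν ξ):
  P: 349 − 2(31.58) = 285.8
  Q: 0 + 1(31.58) = 31.58
  R: 0 + 1(31.58) = 31.58

31.6 mol/s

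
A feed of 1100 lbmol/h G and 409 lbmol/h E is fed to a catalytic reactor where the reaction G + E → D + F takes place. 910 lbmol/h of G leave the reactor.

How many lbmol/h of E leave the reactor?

For G: n = n₀ − 1ξ → 910 = 1100 − 1ξ, giving ξ = 190 lbmol/h.
Outlet amounts (n = n₀ + ν ξ):
  G: 1100 − 1(190) = 910
  E: 409 − 1(190) = 219
  D: 0 + 1(190) = 190
  F: 0 + 1(190) = 190

219 lbmol/h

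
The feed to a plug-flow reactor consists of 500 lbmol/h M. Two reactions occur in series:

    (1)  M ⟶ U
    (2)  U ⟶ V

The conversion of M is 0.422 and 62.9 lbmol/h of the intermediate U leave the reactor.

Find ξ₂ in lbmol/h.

Conversion of M: M consumed = 1ξ₁ = 0.422 × 500 → ξ₁ = 211 lbmol/h.
U balance: n_U = 0 + 1ξ₁ − 1ξ₂ = 62.9 → ξ₂ = (1·211 − 62.9)/1 = 148.1 lbmol/h.
Outlet amounts (n = n₀ + Σ ν·ξ):
  M: 500 − 1(211) = 289
  U: 0 + 1(211) − 1(148.1) = 62.9
  V: 0 + 1(148.1) = 148.1

ξ₂ = 148 lbmol/h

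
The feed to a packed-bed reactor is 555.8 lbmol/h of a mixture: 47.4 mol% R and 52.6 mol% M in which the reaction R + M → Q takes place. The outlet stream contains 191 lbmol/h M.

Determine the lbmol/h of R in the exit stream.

For M: n = n₀ − 1ξ → 191 = 292.4 − 1ξ, giving ξ = 101.4 lbmol/h.
Outlet amounts (n = n₀ + ν ξ):
  R: 263.4 − 1(101.4) = 162.1
  M: 292.4 − 1(101.4) = 191
  Q: 0 + 1(101.4) = 101.4

162 lbmol/h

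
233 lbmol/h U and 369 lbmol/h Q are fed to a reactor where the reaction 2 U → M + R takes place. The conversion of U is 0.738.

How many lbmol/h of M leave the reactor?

U reacted = 0.738 × 233 = 172 lbmol/h; ν_U = −2, so ξ = 172/2 = 85.98 lbmol/h.
Outlet amounts (n = n₀ + ν ξ):
  U: 233 − 2(85.98) = 61.05
  M: 0 + 1(85.98) = 85.98
  R: 0 + 1(85.98) = 85.98
  Q: 369 (inert)

86 lbmol/h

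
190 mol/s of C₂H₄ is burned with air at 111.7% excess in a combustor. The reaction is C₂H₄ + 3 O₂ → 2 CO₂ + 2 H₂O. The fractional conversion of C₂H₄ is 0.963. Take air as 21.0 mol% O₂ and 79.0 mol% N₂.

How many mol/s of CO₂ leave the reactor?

Stoichiometric O₂ = 3 × 190 = 570 mol/s; O₂ fed = 570 × 2.117 = 1207 mol/s.
N₂ fed = 1207 × 79/21 = 4539 mol/s.
Fuel reacted = 0.963 × 190 → ξ = 183 mol/s.
Outlet (n = n₀ + ν ξ):
  C₂H₄: 190 − 1(183) = 7.03
  O₂: 1207 − 3(183) = 657.8
  N₂: 4539 (inert)
  CO₂: 0 + 2(183) = 365.9
  H₂O: 0 + 2(183) = 365.9

366 mol/s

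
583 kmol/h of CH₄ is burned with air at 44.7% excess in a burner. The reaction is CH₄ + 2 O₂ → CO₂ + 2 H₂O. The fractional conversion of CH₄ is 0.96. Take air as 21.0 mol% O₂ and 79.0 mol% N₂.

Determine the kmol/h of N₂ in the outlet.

Stoichiometric O₂ = 2 × 583 = 1166 kmol/h; O₂ fed = 1166 × 1.447 = 1687 kmol/h.
N₂ fed = 1687 × 79/21 = 6347 kmol/h.
Fuel reacted = 0.96 × 583 → ξ = 559.7 kmol/h.
Outlet (n = n₀ + ν ξ):
  CH₄: 583 − 1(559.7) = 23.32
  O₂: 1687 − 2(559.7) = 567.8
  N₂: 6347 (inert)
  CO₂: 0 + 1(559.7) = 559.7
  H₂O: 0 + 2(559.7) = 1119

6350 kmol/h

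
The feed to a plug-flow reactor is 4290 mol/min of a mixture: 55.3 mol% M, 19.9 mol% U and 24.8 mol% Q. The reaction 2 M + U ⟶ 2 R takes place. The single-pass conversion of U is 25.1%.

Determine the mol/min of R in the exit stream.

U reacted = 0.251 × 853.7 = 214.3 mol/min; ν_U = −1, so ξ = 214.3/1 = 214.3 mol/min.
Outlet amounts (n = n₀ + ν ξ):
  M: 2372 − 2(214.3) = 1944
  U: 853.7 − 1(214.3) = 639.4
  R: 0 + 2(214.3) = 428.6
  Q: 1064 (inert)

429 mol/min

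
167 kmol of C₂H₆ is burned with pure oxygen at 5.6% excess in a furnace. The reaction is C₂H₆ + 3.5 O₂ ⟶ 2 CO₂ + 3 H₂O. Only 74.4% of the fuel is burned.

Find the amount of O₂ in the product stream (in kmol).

Stoichiometric O₂ = 3.5 × 167 = 584.5 kmol; O₂ fed = 584.5 × 1.056 = 617.2 kmol.
Fuel reacted = 0.744 × 167 → ξ = 124.2 kmol.
Outlet (n = n₀ + ν ξ):
  C₂H₆: 167 − 1(124.2) = 42.75
  O₂: 617.2 − 3.5(124.2) = 182.4
  CO₂: 0 + 2(124.2) = 248.5
  H₂O: 0 + 3(124.2) = 372.7

182 kmol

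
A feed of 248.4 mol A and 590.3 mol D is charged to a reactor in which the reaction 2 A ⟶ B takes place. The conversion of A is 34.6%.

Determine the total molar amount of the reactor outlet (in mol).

A reacted = 0.346 × 248.4 = 85.95 mol; ν_A = −2, so ξ = 85.95/2 = 42.97 mol.
Outlet amounts (n = n₀ + ν ξ):
  A: 248.4 − 2(42.97) = 162.5
  B: 0 + 1(42.97) = 42.97
  D: 590.3 (inert)
Total out = 162.5 + 42.97 + 590.3 = 795.7 mol.

796 mol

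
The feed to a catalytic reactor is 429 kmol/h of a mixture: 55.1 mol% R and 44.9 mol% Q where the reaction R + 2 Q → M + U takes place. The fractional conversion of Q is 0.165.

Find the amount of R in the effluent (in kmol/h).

Q reacted = 0.165 × 192.6 = 31.78 kmol/h; ν_Q = −2, so ξ = 31.78/2 = 15.89 kmol/h.
Outlet amounts (n = n₀ + ν ξ):
  R: 236.4 − 1(15.89) = 220.5
  Q: 192.6 − 2(15.89) = 160.8
  M: 0 + 1(15.89) = 15.89
  U: 0 + 1(15.89) = 15.89

220 kmol/h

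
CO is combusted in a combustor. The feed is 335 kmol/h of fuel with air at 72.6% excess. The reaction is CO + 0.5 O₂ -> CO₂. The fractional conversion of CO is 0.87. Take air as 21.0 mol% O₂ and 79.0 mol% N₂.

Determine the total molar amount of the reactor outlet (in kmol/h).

Stoichiometric O₂ = 0.5 × 335 = 167.5 kmol/h; O₂ fed = 167.5 × 1.726 = 289.1 kmol/h.
N₂ fed = 289.1 × 79/21 = 1088 kmol/h.
Fuel reacted = 0.87 × 335 → ξ = 291.4 kmol/h.
Outlet (n = n₀ + ν ξ):
  CO: 335 − 1(291.4) = 43.55
  O₂: 289.1 − 0.5(291.4) = 143.4
  N₂: 1088 (inert)
  CO₂: 0 + 1(291.4) = 291.4
Total out = 43.55 + 143.4 + 1088 + 291.4 = 1566 kmol/h.

1570 kmol/h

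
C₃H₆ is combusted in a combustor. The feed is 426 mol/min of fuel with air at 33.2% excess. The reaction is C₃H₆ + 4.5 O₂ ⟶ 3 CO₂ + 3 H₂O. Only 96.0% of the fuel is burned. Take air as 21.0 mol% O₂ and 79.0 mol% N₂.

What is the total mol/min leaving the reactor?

12800 mol/min

Stoichiometric O₂ = 4.5 × 426 = 1917 mol/min; O₂ fed = 1917 × 1.332 = 2553 mol/min.
N₂ fed = 2553 × 79/21 = 9606 mol/min.
Fuel reacted = 0.96 × 426 → ξ = 409 mol/min.
Outlet (n = n₀ + ν ξ):
  C₃H₆: 426 − 1(409) = 17.04
  O₂: 2553 − 4.5(409) = 713.1
  N₂: 9606 (inert)
  CO₂: 0 + 3(409) = 1227
  H₂O: 0 + 3(409) = 1227
Total out = 17.04 + 713.1 + 9606 + 1227 + 1227 = 12790 mol/min.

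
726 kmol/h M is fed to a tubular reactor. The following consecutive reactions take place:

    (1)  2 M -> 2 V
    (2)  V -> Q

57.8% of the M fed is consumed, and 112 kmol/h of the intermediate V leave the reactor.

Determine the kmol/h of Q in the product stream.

308 kmol/h

Conversion of M: M consumed = 2ξ₁ = 0.578 × 726 → ξ₁ = 209.8 kmol/h.
V balance: n_V = 0 + 2ξ₁ − 1ξ₂ = 112 → ξ₂ = (2·209.8 − 112)/1 = 307.6 kmol/h.
Outlet amounts (n = n₀ + Σ ν·ξ):
  M: 726 − 2(209.8) = 306.4
  V: 0 + 2(209.8) − 1(307.6) = 112
  Q: 0 + 1(307.6) = 307.6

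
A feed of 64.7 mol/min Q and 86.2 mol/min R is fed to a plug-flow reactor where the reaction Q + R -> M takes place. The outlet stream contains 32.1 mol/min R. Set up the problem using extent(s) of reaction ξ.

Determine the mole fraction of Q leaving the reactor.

For R: n = n₀ − 1ξ → 32.1 = 86.2 − 1ξ, giving ξ = 54.1 mol/min.
Outlet amounts (n = n₀ + ν ξ):
  Q: 64.7 − 1(54.1) = 10.6
  R: 86.2 − 1(54.1) = 32.1
  M: 0 + 1(54.1) = 54.1
Total out = 96.8 mol/min; y_Q = 10.6 / 96.8 = 0.1095.

0.11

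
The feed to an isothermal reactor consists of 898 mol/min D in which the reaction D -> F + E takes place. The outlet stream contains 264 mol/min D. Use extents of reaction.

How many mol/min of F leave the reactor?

634 mol/min

For D: n = n₀ − 1ξ → 264 = 898 − 1ξ, giving ξ = 634 mol/min.
Outlet amounts (n = n₀ + ν ξ):
  D: 898 − 1(634) = 264
  F: 0 + 1(634) = 634
  E: 0 + 1(634) = 634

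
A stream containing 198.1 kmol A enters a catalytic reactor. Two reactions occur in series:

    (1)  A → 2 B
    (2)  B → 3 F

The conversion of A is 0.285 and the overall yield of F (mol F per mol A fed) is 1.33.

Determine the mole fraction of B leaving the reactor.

Conversion of A: A consumed = 1ξ₁ = 0.285 × 198.1 → ξ₁ = 56.46 kmol.
Yield of F: 3ξ₂ / 198.1 = 1.33 → ξ₂ = 87.82 kmol.
Outlet amounts (n = n₀ + Σ ν·ξ):
  A: 198.1 − 1(56.46) = 141.6
  B: 0 + 2(56.46) − 1(87.82) = 25.09
  F: 0 + 3(87.82) = 263.5
Total out = 430.2 kmol; y_B = 25.09 / 430.2 = 0.05833.

0.0583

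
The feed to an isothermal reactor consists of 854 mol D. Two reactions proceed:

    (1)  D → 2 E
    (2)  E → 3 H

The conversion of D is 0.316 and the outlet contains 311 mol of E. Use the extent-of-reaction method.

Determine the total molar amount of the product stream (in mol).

1580 mol

Conversion of D: D consumed = 1ξ₁ = 0.316 × 854 → ξ₁ = 269.9 mol.
E balance: n_E = 0 + 2ξ₁ − 1ξ₂ = 311 → ξ₂ = (2·269.9 − 311)/1 = 228.7 mol.
Outlet amounts (n = n₀ + Σ ν·ξ):
  D: 854 − 1(269.9) = 584.1
  E: 0 + 2(269.9) − 1(228.7) = 311
  H: 0 + 3(228.7) = 686.2
Total out = 584.1 + 311 + 686.2 = 1581 mol.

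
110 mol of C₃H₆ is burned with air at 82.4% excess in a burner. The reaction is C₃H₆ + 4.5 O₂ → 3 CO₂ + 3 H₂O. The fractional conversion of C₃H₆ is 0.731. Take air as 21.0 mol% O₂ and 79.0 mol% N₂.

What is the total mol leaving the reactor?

4450 mol

Stoichiometric O₂ = 4.5 × 110 = 495 mol; O₂ fed = 495 × 1.824 = 902.9 mol.
N₂ fed = 902.9 × 79/21 = 3397 mol.
Fuel reacted = 0.731 × 110 → ξ = 80.41 mol.
Outlet (n = n₀ + ν ξ):
  C₃H₆: 110 − 1(80.41) = 29.59
  O₂: 902.9 − 4.5(80.41) = 541
  N₂: 3397 (inert)
  CO₂: 0 + 3(80.41) = 241.2
  H₂O: 0 + 3(80.41) = 241.2
Total out = 29.59 + 541 + 3397 + 241.2 + 241.2 = 4450 mol.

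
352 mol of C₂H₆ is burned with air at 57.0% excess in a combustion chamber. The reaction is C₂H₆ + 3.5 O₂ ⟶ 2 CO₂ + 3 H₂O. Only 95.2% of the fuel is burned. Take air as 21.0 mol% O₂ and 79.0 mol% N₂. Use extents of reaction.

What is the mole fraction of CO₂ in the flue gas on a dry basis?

Stoichiometric O₂ = 3.5 × 352 = 1232 mol; O₂ fed = 1232 × 1.570 = 1934 mol.
N₂ fed = 1934 × 79/21 = 7276 mol.
Fuel reacted = 0.952 × 352 → ξ = 335.1 mol.
Outlet (n = n₀ + ν ξ):
  C₂H₆: 352 − 1(335.1) = 16.9
  O₂: 1934 − 3.5(335.1) = 761.4
  N₂: 7276 (inert)
  CO₂: 0 + 2(335.1) = 670.2
  H₂O: 0 + 3(335.1) = 1005
Dry total = 8725 mol; y_CO₂ (dry) = 670.2 / 8725 = 0.07682.

0.0768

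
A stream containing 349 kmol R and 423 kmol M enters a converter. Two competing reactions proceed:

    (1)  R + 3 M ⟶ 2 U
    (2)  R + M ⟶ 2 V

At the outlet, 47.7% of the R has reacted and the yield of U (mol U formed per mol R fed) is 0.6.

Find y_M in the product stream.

0.0838

Yield of U: 2ξ₁ / 349 = 0.6 → ξ₁ = 104.7 kmol.
Conversion of R: 1ξ₁ + 1ξ₂ = 0.477 × 349 = 166.5 → ξ₂ = 61.77 kmol.
Outlet amounts (n = n₀ + Σ ν·ξ):
  R: 349 − 1(104.7) − 1(61.77) = 182.5
  M: 423 − 3(104.7) − 1(61.77) = 47.13
  U: 0 + 2(104.7) = 209.4
  V: 0 + 2(61.77) = 123.5
Total out = 562.6 kmol; y_M = 47.13 / 562.6 = 0.08377.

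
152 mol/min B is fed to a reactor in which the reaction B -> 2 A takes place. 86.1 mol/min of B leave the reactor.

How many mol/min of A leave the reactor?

For B: n = n₀ − 1ξ → 86.1 = 152 − 1ξ, giving ξ = 65.9 mol/min.
Outlet amounts (n = n₀ + ν ξ):
  B: 152 − 1(65.9) = 86.1
  A: 0 + 2(65.9) = 131.8

132 mol/min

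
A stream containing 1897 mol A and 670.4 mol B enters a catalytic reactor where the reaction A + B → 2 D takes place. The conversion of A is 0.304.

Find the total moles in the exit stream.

A reacted = 0.304 × 1897 = 576.7 mol; ν_A = −1, so ξ = 576.7/1 = 576.7 mol.
Outlet amounts (n = n₀ + ν ξ):
  A: 1897 − 1(576.7) = 1320
  B: 670.4 − 1(576.7) = 93.71
  D: 0 + 2(576.7) = 1153
Total out = 1320 + 93.71 + 1153 = 2567 mol.

2570 mol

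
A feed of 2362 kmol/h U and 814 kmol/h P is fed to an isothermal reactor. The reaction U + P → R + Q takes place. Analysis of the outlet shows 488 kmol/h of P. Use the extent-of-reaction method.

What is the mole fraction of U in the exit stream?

0.641

For P: n = n₀ − 1ξ → 488 = 814 − 1ξ, giving ξ = 326 kmol/h.
Outlet amounts (n = n₀ + ν ξ):
  U: 2362 − 1(326) = 2036
  P: 814 − 1(326) = 488
  R: 0 + 1(326) = 326
  Q: 0 + 1(326) = 326
Total out = 3176 kmol/h; y_U = 2036 / 3176 = 0.6411.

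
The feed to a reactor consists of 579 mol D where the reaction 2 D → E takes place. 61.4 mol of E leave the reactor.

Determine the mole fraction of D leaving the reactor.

0.881

For E: n = n₀ + 1ξ → 61.4 = 0 + 1ξ, giving ξ = 61.4 mol.
Outlet amounts (n = n₀ + ν ξ):
  D: 579 − 2(61.4) = 456.2
  E: 0 + 1(61.4) = 61.4
Total out = 517.6 mol; y_D = 456.2 / 517.6 = 0.8814.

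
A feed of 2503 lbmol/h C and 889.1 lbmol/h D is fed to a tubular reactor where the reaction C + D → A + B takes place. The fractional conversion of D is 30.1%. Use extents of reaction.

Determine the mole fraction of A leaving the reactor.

D reacted = 0.301 × 889.1 = 267.6 lbmol/h; ν_D = −1, so ξ = 267.6/1 = 267.6 lbmol/h.
Outlet amounts (n = n₀ + ν ξ):
  C: 2503 − 1(267.6) = 2235
  D: 889.1 − 1(267.6) = 621.5
  A: 0 + 1(267.6) = 267.6
  B: 0 + 1(267.6) = 267.6
Total out = 3392 lbmol/h; y_A = 267.6 / 3392 = 0.07889.

0.0789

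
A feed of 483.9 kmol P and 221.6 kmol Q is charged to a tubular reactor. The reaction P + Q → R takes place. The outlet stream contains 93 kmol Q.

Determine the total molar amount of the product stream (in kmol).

577 kmol

For Q: n = n₀ − 1ξ → 93 = 221.6 − 1ξ, giving ξ = 128.6 kmol.
Outlet amounts (n = n₀ + ν ξ):
  P: 483.9 − 1(128.6) = 355.3
  Q: 221.6 − 1(128.6) = 93
  R: 0 + 1(128.6) = 128.6
Total out = 355.3 + 93 + 128.6 = 576.9 kmol.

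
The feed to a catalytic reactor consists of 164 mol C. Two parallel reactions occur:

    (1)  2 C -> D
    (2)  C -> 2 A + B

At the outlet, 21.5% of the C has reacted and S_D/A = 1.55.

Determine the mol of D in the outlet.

Conversion of C: C consumed = 0.215 × 164 = 35.26 mol = 2ξ₁ + 1ξ₂.
Selectivity: 1ξ₁ / (2ξ₂) = 1.55 → ξ₁ = 3.1 ξ₂.
Substitute: (2·3.1 + 1) ξ₂ = 35.26 → ξ₂ = 4.897 mol, ξ₁ = 15.18 mol.
Outlet amounts (n = n₀ + Σ ν·ξ):
  C: 164 − 2(15.18) − 1(4.897) = 128.7
  D: 0 + 1(15.18) = 15.18
  A: 0 + 2(4.897) = 9.794
  B: 0 + 1(4.897) = 4.897

15.2 mol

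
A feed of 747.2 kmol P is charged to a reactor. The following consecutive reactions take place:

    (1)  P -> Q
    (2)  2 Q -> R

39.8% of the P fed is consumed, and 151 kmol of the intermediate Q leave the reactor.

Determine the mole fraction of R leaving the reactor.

Conversion of P: P consumed = 1ξ₁ = 0.398 × 747.2 → ξ₁ = 297.4 kmol.
Q balance: n_Q = 0 + 1ξ₁ − 2ξ₂ = 151 → ξ₂ = (1·297.4 − 151)/2 = 73.19 kmol.
Outlet amounts (n = n₀ + Σ ν·ξ):
  P: 747.2 − 1(297.4) = 449.8
  Q: 0 + 1(297.4) − 2(73.19) = 151
  R: 0 + 1(73.19) = 73.19
Total out = 674 kmol; y_R = 73.19 / 674 = 0.1086.

0.109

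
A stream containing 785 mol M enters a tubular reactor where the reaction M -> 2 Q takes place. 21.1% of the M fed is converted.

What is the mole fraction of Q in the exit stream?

M reacted = 0.211 × 785 = 165.6 mol; ν_M = −1, so ξ = 165.6/1 = 165.6 mol.
Outlet amounts (n = n₀ + ν ξ):
  M: 785 − 1(165.6) = 619.4
  Q: 0 + 2(165.6) = 331.3
Total out = 950.6 mol; y_Q = 331.3 / 950.6 = 0.3485.

0.348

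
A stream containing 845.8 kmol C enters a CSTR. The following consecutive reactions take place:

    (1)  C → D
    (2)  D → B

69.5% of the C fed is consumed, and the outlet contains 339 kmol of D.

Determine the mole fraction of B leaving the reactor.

Conversion of C: C consumed = 1ξ₁ = 0.695 × 845.8 → ξ₁ = 587.8 kmol.
D balance: n_D = 0 + 1ξ₁ − 1ξ₂ = 339 → ξ₂ = (1·587.8 − 339)/1 = 248.8 kmol.
Outlet amounts (n = n₀ + Σ ν·ξ):
  C: 845.8 − 1(587.8) = 258
  D: 0 + 1(587.8) − 1(248.8) = 339
  B: 0 + 1(248.8) = 248.8
Total out = 845.8 kmol; y_B = 248.8 / 845.8 = 0.2942.

0.294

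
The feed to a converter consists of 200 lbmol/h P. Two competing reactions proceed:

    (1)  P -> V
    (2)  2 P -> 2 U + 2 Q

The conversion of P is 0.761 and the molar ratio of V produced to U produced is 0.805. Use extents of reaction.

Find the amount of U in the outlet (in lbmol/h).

84.3 lbmol/h

Conversion of P: P consumed = 0.761 × 200 = 152.2 lbmol/h = 1ξ₁ + 2ξ₂.
Selectivity: 1ξ₁ / (2ξ₂) = 0.805 → ξ₁ = 1.61 ξ₂.
Substitute: (1·1.61 + 2) ξ₂ = 152.2 → ξ₂ = 42.16 lbmol/h, ξ₁ = 67.88 lbmol/h.
Outlet amounts (n = n₀ + Σ ν·ξ):
  P: 200 − 1(67.88) − 2(42.16) = 47.8
  V: 0 + 1(67.88) = 67.88
  U: 0 + 2(42.16) = 84.32
  Q: 0 + 2(42.16) = 84.32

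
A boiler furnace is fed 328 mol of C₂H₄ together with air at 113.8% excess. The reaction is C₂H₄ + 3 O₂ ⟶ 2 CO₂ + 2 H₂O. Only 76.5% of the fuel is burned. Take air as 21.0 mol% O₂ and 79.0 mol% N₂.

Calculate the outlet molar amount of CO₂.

502 mol

Stoichiometric O₂ = 3 × 328 = 984 mol; O₂ fed = 984 × 2.138 = 2104 mol.
N₂ fed = 2104 × 79/21 = 7914 mol.
Fuel reacted = 0.765 × 328 → ξ = 250.9 mol.
Outlet (n = n₀ + ν ξ):
  C₂H₄: 328 − 1(250.9) = 77.08
  O₂: 2104 − 3(250.9) = 1351
  N₂: 7914 (inert)
  CO₂: 0 + 2(250.9) = 501.8
  H₂O: 0 + 2(250.9) = 501.8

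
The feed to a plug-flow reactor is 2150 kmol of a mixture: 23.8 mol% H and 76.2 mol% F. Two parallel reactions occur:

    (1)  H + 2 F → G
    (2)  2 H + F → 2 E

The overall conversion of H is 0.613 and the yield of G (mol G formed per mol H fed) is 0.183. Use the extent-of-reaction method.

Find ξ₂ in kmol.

ξ₂ = 110 kmol

Yield of G: 1ξ₁ / 511.7 = 0.183 → ξ₁ = 93.64 kmol.
Conversion of H: 1ξ₁ + 2ξ₂ = 0.613 × 511.7 = 313.7 → ξ₂ = 110 kmol.
Outlet amounts (n = n₀ + Σ ν·ξ):
  H: 511.7 − 1(93.64) − 2(110) = 198
  F: 1638 − 2(93.64) − 1(110) = 1341
  G: 0 + 1(93.64) = 93.64
  E: 0 + 2(110) = 220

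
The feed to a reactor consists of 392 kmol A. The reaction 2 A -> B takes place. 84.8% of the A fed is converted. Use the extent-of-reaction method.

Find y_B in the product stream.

0.736

A reacted = 0.848 × 392 = 332.4 kmol; ν_A = −2, so ξ = 332.4/2 = 166.2 kmol.
Outlet amounts (n = n₀ + ν ξ):
  A: 392 − 2(166.2) = 59.58
  B: 0 + 1(166.2) = 166.2
Total out = 225.8 kmol; y_B = 166.2 / 225.8 = 0.7361.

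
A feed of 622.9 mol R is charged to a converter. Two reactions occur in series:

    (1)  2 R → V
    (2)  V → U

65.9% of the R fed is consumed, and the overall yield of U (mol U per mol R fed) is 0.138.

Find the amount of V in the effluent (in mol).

Conversion of R: R consumed = 2ξ₁ = 0.659 × 622.9 → ξ₁ = 205.2 mol.
Yield of U: 1ξ₂ / 622.9 = 0.138 → ξ₂ = 85.96 mol.
Outlet amounts (n = n₀ + Σ ν·ξ):
  R: 622.9 − 2(205.2) = 212.4
  V: 0 + 1(205.2) − 1(85.96) = 119.3
  U: 0 + 1(85.96) = 85.96

119 mol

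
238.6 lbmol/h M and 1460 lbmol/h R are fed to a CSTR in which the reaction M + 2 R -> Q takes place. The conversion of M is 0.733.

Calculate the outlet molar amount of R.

M reacted = 0.733 × 238.6 = 174.9 lbmol/h; ν_M = −1, so ξ = 174.9/1 = 174.9 lbmol/h.
Outlet amounts (n = n₀ + ν ξ):
  M: 238.6 − 1(174.9) = 63.71
  R: 1460 − 2(174.9) = 1110
  Q: 0 + 1(174.9) = 174.9

1110 lbmol/h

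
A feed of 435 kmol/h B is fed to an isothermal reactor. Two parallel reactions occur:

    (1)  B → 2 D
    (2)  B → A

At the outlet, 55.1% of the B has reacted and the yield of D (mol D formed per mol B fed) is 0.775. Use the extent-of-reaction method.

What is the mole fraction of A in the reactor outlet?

Yield of D: 2ξ₁ / 435 = 0.775 → ξ₁ = 168.6 kmol/h.
Conversion of B: 1ξ₁ + 1ξ₂ = 0.551 × 435 = 239.7 → ξ₂ = 71.12 kmol/h.
Outlet amounts (n = n₀ + Σ ν·ξ):
  B: 435 − 1(168.6) − 1(71.12) = 195.3
  D: 0 + 2(168.6) = 337.1
  A: 0 + 1(71.12) = 71.12
Total out = 603.6 kmol/h; y_A = 71.12 / 603.6 = 0.1178.

0.118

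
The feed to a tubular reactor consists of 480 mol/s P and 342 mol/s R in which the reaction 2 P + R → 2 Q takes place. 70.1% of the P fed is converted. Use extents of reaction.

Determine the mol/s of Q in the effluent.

336 mol/s

P reacted = 0.701 × 480 = 336.5 mol/s; ν_P = −2, so ξ = 336.5/2 = 168.2 mol/s.
Outlet amounts (n = n₀ + ν ξ):
  P: 480 − 2(168.2) = 143.5
  R: 342 − 1(168.2) = 173.8
  Q: 0 + 2(168.2) = 336.5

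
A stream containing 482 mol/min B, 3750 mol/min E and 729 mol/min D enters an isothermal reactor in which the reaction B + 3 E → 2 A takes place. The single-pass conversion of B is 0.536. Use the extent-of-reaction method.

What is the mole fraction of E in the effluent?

B reacted = 0.536 × 482 = 258.4 mol/min; ν_B = −1, so ξ = 258.4/1 = 258.4 mol/min.
Outlet amounts (n = n₀ + ν ξ):
  B: 482 − 1(258.4) = 223.6
  E: 3750 − 3(258.4) = 2975
  A: 0 + 2(258.4) = 516.7
  D: 729 (inert)
Total out = 4444 mol/min; y_E = 2975 / 4444 = 0.6694.

0.669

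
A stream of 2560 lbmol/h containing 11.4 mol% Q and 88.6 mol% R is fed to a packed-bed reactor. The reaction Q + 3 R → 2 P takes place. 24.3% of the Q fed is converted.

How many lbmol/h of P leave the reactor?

Q reacted = 0.243 × 291.8 = 70.92 lbmol/h; ν_Q = −1, so ξ = 70.92/1 = 70.92 lbmol/h.
Outlet amounts (n = n₀ + ν ξ):
  Q: 291.8 − 1(70.92) = 220.9
  R: 2268 − 3(70.92) = 2055
  P: 0 + 2(70.92) = 141.8

142 lbmol/h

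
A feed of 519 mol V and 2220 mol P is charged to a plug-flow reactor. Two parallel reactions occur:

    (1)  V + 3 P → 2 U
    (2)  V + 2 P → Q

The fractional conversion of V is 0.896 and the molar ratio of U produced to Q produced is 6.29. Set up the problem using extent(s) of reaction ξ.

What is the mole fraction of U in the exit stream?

Conversion of V: V consumed = 0.896 × 519 = 465 mol = 1ξ₁ + 1ξ₂.
Selectivity: 2ξ₁ / (1ξ₂) = 6.29 → ξ₁ = 3.145 ξ₂.
Substitute: (1·3.145 + 1) ξ₂ = 465 → ξ₂ = 112.2 mol, ξ₁ = 352.8 mol.
Outlet amounts (n = n₀ + Σ ν·ξ):
  V: 519 − 1(352.8) − 1(112.2) = 53.98
  P: 2220 − 3(352.8) − 2(112.2) = 937.1
  U: 0 + 2(352.8) = 705.7
  Q: 0 + 1(112.2) = 112.2
Total out = 1809 mol; y_U = 705.7 / 1809 = 0.3901.

0.39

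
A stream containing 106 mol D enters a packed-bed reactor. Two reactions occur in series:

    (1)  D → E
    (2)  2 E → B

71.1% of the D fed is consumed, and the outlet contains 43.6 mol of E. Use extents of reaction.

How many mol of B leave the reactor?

Conversion of D: D consumed = 1ξ₁ = 0.711 × 106 → ξ₁ = 75.37 mol.
E balance: n_E = 0 + 1ξ₁ − 2ξ₂ = 43.6 → ξ₂ = (1·75.37 − 43.6)/2 = 15.88 mol.
Outlet amounts (n = n₀ + Σ ν·ξ):
  D: 106 − 1(75.37) = 30.63
  E: 0 + 1(75.37) − 2(15.88) = 43.6
  B: 0 + 1(15.88) = 15.88

15.9 mol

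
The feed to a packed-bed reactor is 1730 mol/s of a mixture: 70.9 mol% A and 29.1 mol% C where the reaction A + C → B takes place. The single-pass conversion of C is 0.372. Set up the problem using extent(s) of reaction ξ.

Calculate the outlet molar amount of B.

187 mol/s

C reacted = 0.372 × 503.4 = 187.3 mol/s; ν_C = −1, so ξ = 187.3/1 = 187.3 mol/s.
Outlet amounts (n = n₀ + ν ξ):
  A: 1227 − 1(187.3) = 1039
  C: 503.4 − 1(187.3) = 316.2
  B: 0 + 1(187.3) = 187.3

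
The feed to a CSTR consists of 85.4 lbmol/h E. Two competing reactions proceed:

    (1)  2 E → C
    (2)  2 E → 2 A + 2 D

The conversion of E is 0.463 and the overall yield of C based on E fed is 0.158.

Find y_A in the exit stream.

0.149

Yield of C: 1ξ₁ / 85.4 = 0.158 → ξ₁ = 13.49 lbmol/h.
Conversion of E: 2ξ₁ + 2ξ₂ = 0.463 × 85.4 = 39.54 → ξ₂ = 6.277 lbmol/h.
Outlet amounts (n = n₀ + Σ ν·ξ):
  E: 85.4 − 2(13.49) − 2(6.277) = 45.86
  C: 0 + 1(13.49) = 13.49
  A: 0 + 2(6.277) = 12.55
  D: 0 + 2(6.277) = 12.55
Total out = 84.46 lbmol/h; y_A = 12.55 / 84.46 = 0.1486.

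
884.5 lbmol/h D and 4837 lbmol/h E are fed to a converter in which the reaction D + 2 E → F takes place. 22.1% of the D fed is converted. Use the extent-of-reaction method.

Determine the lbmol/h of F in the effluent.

195 lbmol/h

D reacted = 0.221 × 884.5 = 195.5 lbmol/h; ν_D = −1, so ξ = 195.5/1 = 195.5 lbmol/h.
Outlet amounts (n = n₀ + ν ξ):
  D: 884.5 − 1(195.5) = 689
  E: 4837 − 2(195.5) = 4446
  F: 0 + 1(195.5) = 195.5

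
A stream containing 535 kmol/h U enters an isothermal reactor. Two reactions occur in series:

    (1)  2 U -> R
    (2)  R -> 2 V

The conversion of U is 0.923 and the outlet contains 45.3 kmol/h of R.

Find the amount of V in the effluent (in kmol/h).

Conversion of U: U consumed = 2ξ₁ = 0.923 × 535 → ξ₁ = 246.9 kmol/h.
R balance: n_R = 0 + 1ξ₁ − 1ξ₂ = 45.3 → ξ₂ = (1·246.9 − 45.3)/1 = 201.6 kmol/h.
Outlet amounts (n = n₀ + Σ ν·ξ):
  U: 535 − 2(246.9) = 41.19
  R: 0 + 1(246.9) − 1(201.6) = 45.3
  V: 0 + 2(201.6) = 403.2

403 kmol/h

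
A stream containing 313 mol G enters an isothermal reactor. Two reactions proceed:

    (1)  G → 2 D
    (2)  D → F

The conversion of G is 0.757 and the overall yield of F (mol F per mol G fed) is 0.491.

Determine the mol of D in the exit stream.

Conversion of G: G consumed = 1ξ₁ = 0.757 × 313 → ξ₁ = 236.9 mol.
Yield of F: 1ξ₂ / 313 = 0.491 → ξ₂ = 153.7 mol.
Outlet amounts (n = n₀ + Σ ν·ξ):
  G: 313 − 1(236.9) = 76.06
  D: 0 + 2(236.9) − 1(153.7) = 320.2
  F: 0 + 1(153.7) = 153.7

320 mol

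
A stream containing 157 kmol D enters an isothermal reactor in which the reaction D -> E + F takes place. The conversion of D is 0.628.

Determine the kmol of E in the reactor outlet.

D reacted = 0.628 × 157 = 98.6 kmol; ν_D = −1, so ξ = 98.6/1 = 98.6 kmol.
Outlet amounts (n = n₀ + ν ξ):
  D: 157 − 1(98.6) = 58.4
  E: 0 + 1(98.6) = 98.6
  F: 0 + 1(98.6) = 98.6

98.6 kmol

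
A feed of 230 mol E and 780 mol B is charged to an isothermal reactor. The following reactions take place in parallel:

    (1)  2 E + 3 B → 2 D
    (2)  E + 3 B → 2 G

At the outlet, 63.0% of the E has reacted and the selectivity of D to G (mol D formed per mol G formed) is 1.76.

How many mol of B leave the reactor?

Conversion of E: E consumed = 0.63 × 230 = 144.9 mol = 2ξ₁ + 1ξ₂.
Selectivity: 2ξ₁ / (2ξ₂) = 1.76 → ξ₁ = 1.76 ξ₂.
Substitute: (2·1.76 + 1) ξ₂ = 144.9 → ξ₂ = 32.06 mol, ξ₁ = 56.42 mol.
Outlet amounts (n = n₀ + Σ ν·ξ):
  E: 230 − 2(56.42) − 1(32.06) = 85.1
  B: 780 − 3(56.42) − 3(32.06) = 514.6
  D: 0 + 2(56.42) = 112.8
  G: 0 + 2(32.06) = 64.12

515 mol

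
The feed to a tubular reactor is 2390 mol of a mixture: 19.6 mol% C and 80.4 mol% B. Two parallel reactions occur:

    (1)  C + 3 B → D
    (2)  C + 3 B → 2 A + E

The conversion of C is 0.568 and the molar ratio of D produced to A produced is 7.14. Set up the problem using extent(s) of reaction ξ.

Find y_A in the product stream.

Conversion of C: C consumed = 0.568 × 468.4 = 266.1 mol = 1ξ₁ + 1ξ₂.
Selectivity: 1ξ₁ / (2ξ₂) = 7.14 → ξ₁ = 14.28 ξ₂.
Substitute: (1·14.28 + 1) ξ₂ = 266.1 → ξ₂ = 17.41 mol, ξ₁ = 248.7 mol.
Outlet amounts (n = n₀ + Σ ν·ξ):
  C: 468.4 − 1(248.7) − 1(17.41) = 202.4
  B: 1922 − 3(248.7) − 3(17.41) = 1123
  D: 0 + 1(248.7) = 248.7
  A: 0 + 2(17.41) = 34.83
  E: 0 + 1(17.41) = 17.41
Total out = 1627 mol; y_A = 34.83 / 1627 = 0.02141.

0.0214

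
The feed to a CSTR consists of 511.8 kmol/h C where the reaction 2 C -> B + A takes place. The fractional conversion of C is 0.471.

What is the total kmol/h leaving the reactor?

C reacted = 0.471 × 511.8 = 241.1 kmol/h; ν_C = −2, so ξ = 241.1/2 = 120.5 kmol/h.
Outlet amounts (n = n₀ + ν ξ):
  C: 511.8 − 2(120.5) = 270.7
  B: 0 + 1(120.5) = 120.5
  A: 0 + 1(120.5) = 120.5
Total out = 270.7 + 120.5 + 120.5 = 511.8 kmol/h.

512 kmol/h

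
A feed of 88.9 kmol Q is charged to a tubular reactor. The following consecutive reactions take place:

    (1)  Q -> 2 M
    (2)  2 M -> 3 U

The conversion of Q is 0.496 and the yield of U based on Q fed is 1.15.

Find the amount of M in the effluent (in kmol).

Conversion of Q: Q consumed = 1ξ₁ = 0.496 × 88.9 → ξ₁ = 44.09 kmol.
Yield of U: 3ξ₂ / 88.9 = 1.15 → ξ₂ = 34.08 kmol.
Outlet amounts (n = n₀ + Σ ν·ξ):
  Q: 88.9 − 1(44.09) = 44.81
  M: 0 + 2(44.09) − 2(34.08) = 20.03
  U: 0 + 3(34.08) = 102.2

20 kmol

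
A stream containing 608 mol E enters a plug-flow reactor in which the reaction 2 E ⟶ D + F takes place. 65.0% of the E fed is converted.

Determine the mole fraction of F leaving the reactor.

0.325

E reacted = 0.65 × 608 = 395.2 mol; ν_E = −2, so ξ = 395.2/2 = 197.6 mol.
Outlet amounts (n = n₀ + ν ξ):
  E: 608 − 2(197.6) = 212.8
  D: 0 + 1(197.6) = 197.6
  F: 0 + 1(197.6) = 197.6
Total out = 608 mol; y_F = 197.6 / 608 = 0.325.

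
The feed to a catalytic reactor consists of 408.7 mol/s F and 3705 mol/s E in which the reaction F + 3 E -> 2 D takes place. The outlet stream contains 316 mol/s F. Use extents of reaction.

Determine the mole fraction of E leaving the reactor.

For F: n = n₀ − 1ξ → 316 = 408.7 − 1ξ, giving ξ = 92.7 mol/s.
Outlet amounts (n = n₀ + ν ξ):
  F: 408.7 − 1(92.7) = 316
  E: 3705 − 3(92.7) = 3427
  D: 0 + 2(92.7) = 185.4
Total out = 3928 mol/s; y_E = 3427 / 3928 = 0.8724.

0.872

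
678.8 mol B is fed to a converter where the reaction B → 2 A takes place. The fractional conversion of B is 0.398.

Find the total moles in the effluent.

949 mol

B reacted = 0.398 × 678.8 = 270.2 mol; ν_B = −1, so ξ = 270.2/1 = 270.2 mol.
Outlet amounts (n = n₀ + ν ξ):
  B: 678.8 − 1(270.2) = 408.6
  A: 0 + 2(270.2) = 540.3
Total out = 408.6 + 540.3 = 949 mol.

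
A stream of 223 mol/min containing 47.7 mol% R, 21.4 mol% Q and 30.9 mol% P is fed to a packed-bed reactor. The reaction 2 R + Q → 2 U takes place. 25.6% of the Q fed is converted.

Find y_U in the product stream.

0.116

Q reacted = 0.256 × 47.72 = 12.22 mol/min; ν_Q = −1, so ξ = 12.22/1 = 12.22 mol/min.
Outlet amounts (n = n₀ + ν ξ):
  R: 106.4 − 2(12.22) = 81.94
  Q: 47.72 − 1(12.22) = 35.51
  U: 0 + 2(12.22) = 24.43
  P: 68.91 (inert)
Total out = 210.8 mol/min; y_U = 24.43 / 210.8 = 0.1159.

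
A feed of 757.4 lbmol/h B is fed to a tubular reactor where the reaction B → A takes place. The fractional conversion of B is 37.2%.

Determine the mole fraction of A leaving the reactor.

B reacted = 0.372 × 757.4 = 281.8 lbmol/h; ν_B = −1, so ξ = 281.8/1 = 281.8 lbmol/h.
Outlet amounts (n = n₀ + ν ξ):
  B: 757.4 − 1(281.8) = 475.6
  A: 0 + 1(281.8) = 281.8
Total out = 757.4 lbmol/h; y_A = 281.8 / 757.4 = 0.372.

0.372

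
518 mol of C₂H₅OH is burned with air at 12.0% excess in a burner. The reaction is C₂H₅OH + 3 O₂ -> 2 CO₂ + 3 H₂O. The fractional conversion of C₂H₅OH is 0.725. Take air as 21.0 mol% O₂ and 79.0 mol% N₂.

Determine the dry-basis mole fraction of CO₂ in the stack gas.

0.0932

Stoichiometric O₂ = 3 × 518 = 1554 mol; O₂ fed = 1554 × 1.120 = 1740 mol.
N₂ fed = 1740 × 79/21 = 6548 mol.
Fuel reacted = 0.725 × 518 → ξ = 375.6 mol.
Outlet (n = n₀ + ν ξ):
  C₂H₅OH: 518 − 1(375.6) = 142.4
  O₂: 1740 − 3(375.6) = 613.8
  N₂: 6548 (inert)
  CO₂: 0 + 2(375.6) = 751.1
  H₂O: 0 + 3(375.6) = 1127
Dry total = 8055 mol; y_CO₂ (dry) = 751.1 / 8055 = 0.09325.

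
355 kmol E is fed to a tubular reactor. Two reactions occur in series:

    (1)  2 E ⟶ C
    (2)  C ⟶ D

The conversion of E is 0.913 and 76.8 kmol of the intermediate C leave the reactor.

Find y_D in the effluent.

Conversion of E: E consumed = 2ξ₁ = 0.913 × 355 → ξ₁ = 162.1 kmol.
C balance: n_C = 0 + 1ξ₁ − 1ξ₂ = 76.8 → ξ₂ = (1·162.1 − 76.8)/1 = 85.26 kmol.
Outlet amounts (n = n₀ + Σ ν·ξ):
  E: 355 − 2(162.1) = 30.88
  C: 0 + 1(162.1) − 1(85.26) = 76.8
  D: 0 + 1(85.26) = 85.26
Total out = 192.9 kmol; y_D = 85.26 / 192.9 = 0.4419.

0.442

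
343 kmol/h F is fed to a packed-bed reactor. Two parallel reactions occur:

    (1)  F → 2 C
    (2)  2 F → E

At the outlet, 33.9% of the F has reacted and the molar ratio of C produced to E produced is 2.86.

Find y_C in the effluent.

0.271

Conversion of F: F consumed = 0.339 × 343 = 116.3 kmol/h = 1ξ₁ + 2ξ₂.
Selectivity: 2ξ₁ / (1ξ₂) = 2.86 → ξ₁ = 1.43 ξ₂.
Substitute: (1·1.43 + 2) ξ₂ = 116.3 → ξ₂ = 33.9 kmol/h, ξ₁ = 48.48 kmol/h.
Outlet amounts (n = n₀ + Σ ν·ξ):
  F: 343 − 1(48.48) − 2(33.9) = 226.7
  C: 0 + 2(48.48) = 96.95
  E: 0 + 1(33.9) = 33.9
Total out = 357.6 kmol/h; y_C = 96.95 / 357.6 = 0.2711.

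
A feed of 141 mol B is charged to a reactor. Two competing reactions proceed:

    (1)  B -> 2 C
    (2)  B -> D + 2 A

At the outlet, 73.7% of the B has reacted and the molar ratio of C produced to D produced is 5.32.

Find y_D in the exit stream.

Conversion of B: B consumed = 0.737 × 141 = 103.9 mol = 1ξ₁ + 1ξ₂.
Selectivity: 2ξ₁ / (1ξ₂) = 5.32 → ξ₁ = 2.66 ξ₂.
Substitute: (1·2.66 + 1) ξ₂ = 103.9 → ξ₂ = 28.39 mol, ξ₁ = 75.52 mol.
Outlet amounts (n = n₀ + Σ ν·ξ):
  B: 141 − 1(75.52) − 1(28.39) = 37.08
  C: 0 + 2(75.52) = 151
  D: 0 + 1(28.39) = 28.39
  A: 0 + 2(28.39) = 56.79
Total out = 273.3 mol; y_D = 28.39 / 273.3 = 0.1039.

0.104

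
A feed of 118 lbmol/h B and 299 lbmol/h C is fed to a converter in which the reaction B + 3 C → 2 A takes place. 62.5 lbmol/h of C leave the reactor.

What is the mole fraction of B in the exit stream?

0.151

For C: n = n₀ − 3ξ → 62.5 = 299 − 3ξ, giving ξ = 78.83 lbmol/h.
Outlet amounts (n = n₀ + ν ξ):
  B: 118 − 1(78.83) = 39.17
  C: 299 − 3(78.83) = 62.5
  A: 0 + 2(78.83) = 157.7
Total out = 259.3 lbmol/h; y_B = 39.17 / 259.3 = 0.151.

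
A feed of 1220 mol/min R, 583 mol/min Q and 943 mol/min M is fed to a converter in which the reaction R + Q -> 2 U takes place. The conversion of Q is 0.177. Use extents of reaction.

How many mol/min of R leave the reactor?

1120 mol/min

Q reacted = 0.177 × 583 = 103.2 mol/min; ν_Q = −1, so ξ = 103.2/1 = 103.2 mol/min.
Outlet amounts (n = n₀ + ν ξ):
  R: 1220 − 1(103.2) = 1117
  Q: 583 − 1(103.2) = 479.8
  U: 0 + 2(103.2) = 206.4
  M: 943 (inert)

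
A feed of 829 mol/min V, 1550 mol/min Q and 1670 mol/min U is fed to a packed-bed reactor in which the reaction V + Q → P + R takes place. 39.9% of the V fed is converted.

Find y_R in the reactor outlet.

V reacted = 0.399 × 829 = 330.8 mol/min; ν_V = −1, so ξ = 330.8/1 = 330.8 mol/min.
Outlet amounts (n = n₀ + ν ξ):
  V: 829 − 1(330.8) = 498.2
  Q: 1550 − 1(330.8) = 1219
  P: 0 + 1(330.8) = 330.8
  R: 0 + 1(330.8) = 330.8
  U: 1670 (inert)
Total out = 4049 mol/min; y_R = 330.8 / 4049 = 0.08169.

0.0817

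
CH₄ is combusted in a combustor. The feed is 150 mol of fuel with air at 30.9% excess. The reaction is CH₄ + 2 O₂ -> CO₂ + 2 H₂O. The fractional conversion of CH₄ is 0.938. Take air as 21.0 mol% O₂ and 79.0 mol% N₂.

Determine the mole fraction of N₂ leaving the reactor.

Stoichiometric O₂ = 2 × 150 = 300 mol; O₂ fed = 300 × 1.309 = 392.7 mol.
N₂ fed = 392.7 × 79/21 = 1477 mol.
Fuel reacted = 0.938 × 150 → ξ = 140.7 mol.
Outlet (n = n₀ + ν ξ):
  CH₄: 150 − 1(140.7) = 9.3
  O₂: 392.7 − 2(140.7) = 111.3
  N₂: 1477 (inert)
  CO₂: 0 + 1(140.7) = 140.7
  H₂O: 0 + 2(140.7) = 281.4
Total out = 2020 mol; y_N₂ = 1477 / 2020 = 0.7313.

0.731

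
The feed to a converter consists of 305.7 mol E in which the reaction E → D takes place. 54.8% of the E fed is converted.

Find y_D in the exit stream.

E reacted = 0.548 × 305.7 = 167.5 mol; ν_E = −1, so ξ = 167.5/1 = 167.5 mol.
Outlet amounts (n = n₀ + ν ξ):
  E: 305.7 − 1(167.5) = 138.2
  D: 0 + 1(167.5) = 167.5
Total out = 305.7 mol; y_D = 167.5 / 305.7 = 0.548.

0.548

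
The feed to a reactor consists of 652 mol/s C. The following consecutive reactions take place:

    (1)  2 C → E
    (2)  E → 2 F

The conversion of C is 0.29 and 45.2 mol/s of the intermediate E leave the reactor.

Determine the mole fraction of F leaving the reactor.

Conversion of C: C consumed = 2ξ₁ = 0.29 × 652 → ξ₁ = 94.54 mol/s.
E balance: n_E = 0 + 1ξ₁ − 1ξ₂ = 45.2 → ξ₂ = (1·94.54 − 45.2)/1 = 49.34 mol/s.
Outlet amounts (n = n₀ + Σ ν·ξ):
  C: 652 − 2(94.54) = 462.9
  E: 0 + 1(94.54) − 1(49.34) = 45.2
  F: 0 + 2(49.34) = 98.68
Total out = 606.8 mol/s; y_F = 98.68 / 606.8 = 0.1626.

0.163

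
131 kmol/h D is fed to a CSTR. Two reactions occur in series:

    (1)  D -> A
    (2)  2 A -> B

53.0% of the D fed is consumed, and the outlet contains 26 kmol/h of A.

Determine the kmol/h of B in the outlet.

Conversion of D: D consumed = 1ξ₁ = 0.53 × 131 → ξ₁ = 69.43 kmol/h.
A balance: n_A = 0 + 1ξ₁ − 2ξ₂ = 26 → ξ₂ = (1·69.43 − 26)/2 = 21.72 kmol/h.
Outlet amounts (n = n₀ + Σ ν·ξ):
  D: 131 − 1(69.43) = 61.57
  A: 0 + 1(69.43) − 2(21.72) = 26
  B: 0 + 1(21.72) = 21.72

21.7 kmol/h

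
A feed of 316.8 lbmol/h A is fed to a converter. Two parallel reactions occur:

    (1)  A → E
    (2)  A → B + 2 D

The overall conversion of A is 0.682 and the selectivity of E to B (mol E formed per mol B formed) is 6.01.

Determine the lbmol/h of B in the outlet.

Conversion of A: A consumed = 0.682 × 316.8 = 216.1 lbmol/h = 1ξ₁ + 1ξ₂.
Selectivity: 1ξ₁ / (1ξ₂) = 6.01 → ξ₁ = 6.01 ξ₂.
Substitute: (1·6.01 + 1) ξ₂ = 216.1 → ξ₂ = 30.82 lbmol/h, ξ₁ = 185.2 lbmol/h.
Outlet amounts (n = n₀ + Σ ν·ξ):
  A: 316.8 − 1(185.2) − 1(30.82) = 100.7
  E: 0 + 1(185.2) = 185.2
  B: 0 + 1(30.82) = 30.82
  D: 0 + 2(30.82) = 61.64

30.8 lbmol/h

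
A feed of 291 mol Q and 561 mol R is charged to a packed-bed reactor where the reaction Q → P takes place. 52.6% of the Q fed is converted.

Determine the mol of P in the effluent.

Q reacted = 0.526 × 291 = 153.1 mol; ν_Q = −1, so ξ = 153.1/1 = 153.1 mol.
Outlet amounts (n = n₀ + ν ξ):
  Q: 291 − 1(153.1) = 137.9
  P: 0 + 1(153.1) = 153.1
  R: 561 (inert)

153 mol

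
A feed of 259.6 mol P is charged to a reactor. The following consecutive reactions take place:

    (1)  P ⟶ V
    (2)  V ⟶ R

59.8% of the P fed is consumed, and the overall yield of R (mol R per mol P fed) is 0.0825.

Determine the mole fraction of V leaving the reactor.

Conversion of P: P consumed = 1ξ₁ = 0.598 × 259.6 → ξ₁ = 155.2 mol.
Yield of R: 1ξ₂ / 259.6 = 0.0825 → ξ₂ = 21.42 mol.
Outlet amounts (n = n₀ + Σ ν·ξ):
  P: 259.6 − 1(155.2) = 104.4
  V: 0 + 1(155.2) − 1(21.42) = 133.8
  R: 0 + 1(21.42) = 21.42
Total out = 259.6 mol; y_V = 133.8 / 259.6 = 0.5155.

0.515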